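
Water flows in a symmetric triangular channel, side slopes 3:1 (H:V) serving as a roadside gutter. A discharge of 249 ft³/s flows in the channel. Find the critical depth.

y_c = 3.36 ft

At critical depth, Q² T / (g A³) = 1, i.e. A³/T = Q²/g = 249²/32.2 = 1925.
At y = 2.84 ft: A³/T = 831.4 — low.
At y = 3.36 ft: A³/T = 1927 — matches.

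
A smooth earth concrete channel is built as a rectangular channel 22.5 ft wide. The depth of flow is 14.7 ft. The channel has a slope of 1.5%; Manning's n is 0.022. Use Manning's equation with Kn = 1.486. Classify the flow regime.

supercritical

Flow area A = b·y = 22.5 × 14.7 = 330.8 ft². Wetted perimeter P = b + 2y = 22.5 + 2×14.7 = 51.9 ft.
Hydraulic radius R = A/P = 330.8/51.9 = 6.373 ft.
V = (1.486/n) R^(2/3) √S = (1.486/0.022) × 6.373^(2/3) × √0.015 = 28.44 ft/s. Hydraulic depth D_h = A/T = 330.8/22.5 = 14.7 ft.
Froude number Fr = V/√(g·D_h) = 28.44/√(32.2×14.7) = 1.31, which is greater than 1, so the flow is supercritical.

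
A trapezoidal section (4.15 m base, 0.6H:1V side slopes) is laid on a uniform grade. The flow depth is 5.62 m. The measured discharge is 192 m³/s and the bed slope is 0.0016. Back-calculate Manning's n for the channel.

n = 0.016

With bottom width b = 4.15 m and side slope z = 0.6: A = (b + zy)y = (4.15 + 0.6×5.62)×5.62 = 42.27 m²; P = b + 2y√(1+z²) = 4.15 + 2×5.62×1.166 = 17.26 m.
Hydraulic radius R = A/P = 42.27/17.26 = 2.45 m.
Rearranging Manning's equation: n = (1/Q) A R^(2/3) S^(1/2) = (1/192) × 42.27 × 2.45^(2/3) × √0.0016 = 0.016.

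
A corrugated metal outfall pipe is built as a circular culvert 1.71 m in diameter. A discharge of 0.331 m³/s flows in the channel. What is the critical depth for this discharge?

y_c = 0.277 m

At critical depth, Q² T / (g A³) = 1, i.e. A³/T = Q²/g = 0.331²/9.81 = 0.01117.
Trying y = 0.209 m: A³/T = 0.00368 — short.
Trying y = 0.312 m: A³/T = 0.01783 — over.
Trying y = 0.277 m: A³/T = 0.01117 — matches.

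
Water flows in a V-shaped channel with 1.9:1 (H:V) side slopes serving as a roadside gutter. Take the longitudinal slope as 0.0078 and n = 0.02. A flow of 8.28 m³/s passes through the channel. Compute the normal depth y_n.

Manning's equation rearranged: A R^(2/3) = nQ / (1·√S) = 0.02 × 8.28 / (√0.0078) = 1.875.
Try y = 1.1 m: A R^(2/3) = 1.422 — short.
Try y = 1.49 m: A R^(2/3) = 3.195 — over.
Try y = 1.22 m: A R^(2/3) = 1.875 — matches.

y_n = 1.22 m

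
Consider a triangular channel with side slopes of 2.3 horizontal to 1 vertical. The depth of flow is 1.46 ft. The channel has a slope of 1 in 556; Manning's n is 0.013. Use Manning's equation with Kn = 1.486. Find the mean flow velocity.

For a triangular section with side slope z = 2.3: A = zy² = 2.3×1.46² = 4.903 ft²; P = 2y√(1+z²) = 2×1.46×2.508 = 7.323 ft.
Hydraulic radius R = A/P = 4.903/7.323 = 0.6695 ft.
From Manning's equation, V = (1.486/n) R^(2/3) S^(1/2) = (1.486/0.013) × 0.6695^(2/3) × 0.001799^(1/2) = 3.71 ft/s.

V = 3.71 ft/s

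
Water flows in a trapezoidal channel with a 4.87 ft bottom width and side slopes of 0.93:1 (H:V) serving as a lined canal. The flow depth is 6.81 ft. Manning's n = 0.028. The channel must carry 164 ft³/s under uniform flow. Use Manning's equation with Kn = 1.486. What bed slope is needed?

S = 0.000341

With bottom width b = 4.87 ft and side slope z = 0.93: A = (b + zy)y = (4.87 + 0.93×6.81)×6.81 = 76.29 ft²; P = b + 2y√(1+z²) = 4.87 + 2×6.81×1.366 = 23.47 ft.
Hydraulic radius R = A/P = 76.29/23.47 = 3.251 ft.
From Manning's equation, S = [nQ / (1.486 A R^(2/3))]² = [0.028 × 164 / (1.486 × 76.29 × 3.251^(2/3))]² = 0.000341.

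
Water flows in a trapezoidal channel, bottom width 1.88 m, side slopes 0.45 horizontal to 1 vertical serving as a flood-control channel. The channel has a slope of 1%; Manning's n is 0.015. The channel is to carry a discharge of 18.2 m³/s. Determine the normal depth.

Manning's equation rearranged: A R^(2/3) = nQ / (1·√S) = 0.015 × 18.2 / (√0.01) = 2.73.
Trying y = 1.54 m: A R^(2/3) = 3.282 — over.
Trying y = 1.22 m: A R^(2/3) = 2.225 — short.
Trying y = 1.38 m: A R^(2/3) = 2.73 — matches.

y_n = 1.38 m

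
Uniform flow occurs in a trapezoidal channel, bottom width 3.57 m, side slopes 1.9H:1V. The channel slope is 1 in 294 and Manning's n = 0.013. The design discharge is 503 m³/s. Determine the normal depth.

y_n = 4.79 m

Manning's equation rearranged: A R^(2/3) = nQ / (1·√S) = 0.013 × 503 / (√0.003401) = 112.1.
Try y = 5.54 m: A R^(2/3) = 157.1 — too large.
Try y = 4.79 m: A R^(2/3) = 112.2 — close enough.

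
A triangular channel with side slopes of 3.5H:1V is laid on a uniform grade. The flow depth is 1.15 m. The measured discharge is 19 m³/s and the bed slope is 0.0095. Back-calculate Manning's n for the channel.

For a triangular section with side slope z = 3.5: A = zy² = 3.5×1.15² = 4.629 m²; P = 2y√(1+z²) = 2×1.15×3.64 = 8.372 m.
Hydraulic radius R = A/P = 4.629/8.372 = 0.5529 m.
Rearranging Manning's equation: n = (1/Q) A R^(2/3) S^(1/2) = (1/19) × 4.629 × 0.5529^(2/3) × √0.0095 = 0.016.

n = 0.016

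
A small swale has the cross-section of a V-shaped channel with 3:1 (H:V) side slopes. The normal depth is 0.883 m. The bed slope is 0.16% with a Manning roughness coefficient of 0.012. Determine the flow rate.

Q = 4.36 m³/s

For a triangular section with side slope z = 3: A = zy² = 3×0.883² = 2.339 m²; P = 2y√(1+z²) = 2×0.883×3.162 = 5.585 m.
Hydraulic radius R = A/P = 2.339/5.585 = 0.4188 m.
Manning's equation: Q = (1/n) A R^(2/3) S^(1/2) = (1/0.012) × 2.339 × 0.4188^(2/3) × 0.0016^(1/2) = 4.36 m³/s.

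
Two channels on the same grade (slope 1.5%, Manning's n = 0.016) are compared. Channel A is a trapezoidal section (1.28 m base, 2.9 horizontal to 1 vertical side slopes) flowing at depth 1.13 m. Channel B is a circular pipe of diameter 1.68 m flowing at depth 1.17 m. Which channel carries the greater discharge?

channel A

Channel A: With bottom width b = 1.28 m and side slope z = 2.9: A = (b + zy)y = (1.28 + 2.9×1.13)×1.13 = 5.149 m²; P = b + 2y√(1+z²) = 1.28 + 2×1.13×3.068 = 8.213 m. Hydraulic radius R = A/P = 5.149/8.213 = 0.627 m. Q_A = (1/0.016)·5.149·0.627^(2/3)·√0.015 = 28.88 m³/s.
Channel B: For a circular section of diameter D = 1.68 m at depth y = 1.17 m, the central angle is θ = 2 arccos(1 − 2y/D) = 3.949 rad. Then A = (D²/8)(θ − sin θ) = 1.648 m² and P = Dθ/2 = 3.317 m. Hydraulic radius R = A/P = 1.648/3.317 = 0.4968 m. Q_B = (1/0.016)·1.648·0.4968^(2/3)·√0.015 = 7.914 m³/s.
Q_A = 28.88 m³/s vs Q_B = 7.914 m³/s, so channel A carries more.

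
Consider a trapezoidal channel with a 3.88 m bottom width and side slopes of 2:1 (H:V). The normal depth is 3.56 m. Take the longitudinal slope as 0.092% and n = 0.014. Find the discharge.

With bottom width b = 3.88 m and side slope z = 2: A = (b + zy)y = (3.88 + 2×3.56)×3.56 = 39.16 m²; P = b + 2y√(1+z²) = 3.88 + 2×3.56×2.236 = 19.8 m.
Hydraulic radius R = A/P = 39.16/19.8 = 1.978 m.
Manning's equation: Q = (1/n) A R^(2/3) S^(1/2) = (1/0.014) × 39.16 × 1.978^(2/3) × 0.00092^(1/2) = 134 m³/s.

Q = 134 m³/s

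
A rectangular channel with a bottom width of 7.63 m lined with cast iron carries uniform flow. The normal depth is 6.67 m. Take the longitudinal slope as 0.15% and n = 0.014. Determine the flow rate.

Q = 254 m³/s

Flow area A = b·y = 7.63 × 6.67 = 50.89 m². Wetted perimeter P = b + 2y = 7.63 + 2×6.67 = 20.97 m.
Hydraulic radius R = A/P = 50.89/20.97 = 2.427 m.
Manning's equation: Q = (1/n) A R^(2/3) S^(1/2) = (1/0.014) × 50.89 × 2.427^(2/3) × 0.0015^(1/2) = 254 m³/s.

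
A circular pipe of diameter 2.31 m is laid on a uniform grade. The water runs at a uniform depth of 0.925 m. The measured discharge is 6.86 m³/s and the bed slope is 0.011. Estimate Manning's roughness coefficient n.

For a circular section of diameter D = 2.31 m at depth y = 0.925 m, the central angle is θ = 2 arccos(1 − 2y/D) = 2.741 rad. Then A = (D²/8)(θ − sin θ) = 1.568 m² and P = Dθ/2 = 3.165 m.
Hydraulic radius R = A/P = 1.568/3.165 = 0.4953 m.
Rearranging Manning's equation: n = (1/Q) A R^(2/3) S^(1/2) = (1/6.86) × 1.568 × 0.4953^(2/3) × √0.011 = 0.015.

n = 0.015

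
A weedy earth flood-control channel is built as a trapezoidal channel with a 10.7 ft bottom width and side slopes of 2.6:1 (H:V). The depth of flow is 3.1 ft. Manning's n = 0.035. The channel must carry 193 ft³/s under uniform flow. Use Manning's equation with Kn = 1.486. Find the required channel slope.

With bottom width b = 10.7 ft and side slope z = 2.6: A = (b + zy)y = (10.7 + 2.6×3.1)×3.1 = 58.16 ft²; P = b + 2y√(1+z²) = 10.7 + 2×3.1×2.786 = 27.97 ft.
Hydraulic radius R = A/P = 58.16/27.97 = 2.079 ft.
From Manning's equation, S = [nQ / (1.486 A R^(2/3))]² = [0.035 × 193 / (1.486 × 58.16 × 2.079^(2/3))]² = 0.0023.

S = 0.0023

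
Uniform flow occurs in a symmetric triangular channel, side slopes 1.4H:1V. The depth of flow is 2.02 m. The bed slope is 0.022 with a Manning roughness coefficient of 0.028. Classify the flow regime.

supercritical

For a triangular section with side slope z = 1.4: A = zy² = 1.4×2.02² = 5.713 m²; P = 2y√(1+z²) = 2×2.02×1.72 = 6.951 m.
Hydraulic radius R = A/P = 5.713/6.951 = 0.8219 m.
V = (1/n) R^(2/3) √S = (1/0.028) × 0.8219^(2/3) × √0.022 = 4.648 m/s. Hydraulic depth D_h = A/T = 5.713/5.656 = 1.01 m.
Froude number Fr = V/√(g·D_h) = 4.648/√(9.81×1.01) = 1.48, which is greater than 1, so the flow is supercritical.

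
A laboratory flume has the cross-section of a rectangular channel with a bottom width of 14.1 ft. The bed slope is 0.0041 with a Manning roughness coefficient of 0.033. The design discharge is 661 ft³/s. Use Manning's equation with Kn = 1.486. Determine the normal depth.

Manning's equation rearranged: A R^(2/3) = nQ / (1.486·√S) = 0.033 × 661 / (1.486 × √0.0041) = 229.2.
Try y = 5.08 ft: A R^(2/3) = 147.4 — too small.
Try y = 7.03 ft: A R^(2/3) = 229.4 — close enough.

y_n = 7.03 ft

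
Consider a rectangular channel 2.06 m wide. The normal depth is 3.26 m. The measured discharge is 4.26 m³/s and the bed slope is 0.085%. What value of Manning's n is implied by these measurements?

n = 0.039

Flow area A = b·y = 2.06 × 3.26 = 6.716 m². Wetted perimeter P = b + 2y = 2.06 + 2×3.26 = 8.58 m.
Hydraulic radius R = A/P = 6.716/8.58 = 0.7827 m.
Rearranging Manning's equation: n = (1/Q) A R^(2/3) S^(1/2) = (1/4.26) × 6.716 × 0.7827^(2/3) × √0.00085 = 0.039.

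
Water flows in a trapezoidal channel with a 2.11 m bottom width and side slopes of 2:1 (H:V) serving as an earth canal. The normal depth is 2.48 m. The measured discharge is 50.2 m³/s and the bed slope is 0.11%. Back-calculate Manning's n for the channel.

With bottom width b = 2.11 m and side slope z = 2: A = (b + zy)y = (2.11 + 2×2.48)×2.48 = 17.53 m²; P = b + 2y√(1+z²) = 2.11 + 2×2.48×2.236 = 13.2 m.
Hydraulic radius R = A/P = 17.53/13.2 = 1.328 m.
Rearranging Manning's equation: n = (1/Q) A R^(2/3) S^(1/2) = (1/50.2) × 17.53 × 1.328^(2/3) × √0.0011 = 0.014.

n = 0.014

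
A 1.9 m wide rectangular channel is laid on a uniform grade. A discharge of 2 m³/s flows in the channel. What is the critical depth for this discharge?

y_c = 0.483 m

For a rectangular channel, critical depth y_c = (q²/g)^(1/3) where q = Q/b = 2/1.9 = 1.053 m²/s.
So y_c = (1.053²/9.81)^(1/3) = 0.483 m.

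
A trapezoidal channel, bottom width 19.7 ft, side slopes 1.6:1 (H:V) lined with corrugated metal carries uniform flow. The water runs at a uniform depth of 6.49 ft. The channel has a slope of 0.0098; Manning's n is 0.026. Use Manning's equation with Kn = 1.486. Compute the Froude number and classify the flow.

With bottom width b = 19.7 ft and side slope z = 1.6: A = (b + zy)y = (19.7 + 1.6×6.49)×6.49 = 195.2 ft²; P = b + 2y√(1+z²) = 19.7 + 2×6.49×1.887 = 44.19 ft.
Hydraulic radius R = A/P = 195.2/44.19 = 4.418 ft.
V = (1.486/n) R^(2/3) √S = (1.486/0.026) × 4.418^(2/3) × √0.0098 = 15.23 ft/s. Hydraulic depth D_h = A/T = 195.2/40.47 = 4.825 ft.
Froude number Fr = V/√(g·D_h) = 15.23/√(32.2×4.825) = 1.22, which is greater than 1, so the flow is supercritical.

supercritical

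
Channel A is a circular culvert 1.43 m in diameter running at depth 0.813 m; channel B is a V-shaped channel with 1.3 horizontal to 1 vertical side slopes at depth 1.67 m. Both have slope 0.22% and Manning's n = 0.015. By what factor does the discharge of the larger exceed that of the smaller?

5.51

Channel A: For a circular section of diameter D = 1.43 m at depth y = 0.813 m, the central angle is θ = 2 arccos(1 − 2y/D) = 3.417 rad. Then A = (D²/8)(θ − sin θ) = 0.9427 m² and P = Dθ/2 = 2.443 m. Hydraulic radius R = A/P = 0.9427/2.443 = 0.3859 m. Q_A = (1/0.015)·0.9427·0.3859^(2/3)·√0.0022 = 1.563 m³/s.
Channel B: For a triangular section with side slope z = 1.3: A = zy² = 1.3×1.67² = 3.626 m²; P = 2y√(1+z²) = 2×1.67×1.64 = 5.478 m. Hydraulic radius R = A/P = 3.626/5.478 = 0.6618 m. Q_B = (1/0.015)·3.626·0.6618^(2/3)·√0.0022 = 8.61 m³/s.
The larger discharge is 8.61 m³/s and the smaller is 1.563 m³/s; the ratio is 5.51.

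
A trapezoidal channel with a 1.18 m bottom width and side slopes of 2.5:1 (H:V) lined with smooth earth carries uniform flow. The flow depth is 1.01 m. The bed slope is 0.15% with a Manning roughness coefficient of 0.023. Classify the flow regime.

subcritical

With bottom width b = 1.18 m and side slope z = 2.5: A = (b + zy)y = (1.18 + 2.5×1.01)×1.01 = 3.742 m²; P = b + 2y√(1+z²) = 1.18 + 2×1.01×2.693 = 6.619 m.
Hydraulic radius R = A/P = 3.742/6.619 = 0.5653 m.
V = (1/n) R^(2/3) √S = (1/0.023) × 0.5653^(2/3) × √0.0015 = 1.151 m/s. Hydraulic depth D_h = A/T = 3.742/6.23 = 0.6007 m.
Froude number Fr = V/√(g·D_h) = 1.151/√(9.81×0.6007) = 0.474, which is less than 1, so the flow is subcritical.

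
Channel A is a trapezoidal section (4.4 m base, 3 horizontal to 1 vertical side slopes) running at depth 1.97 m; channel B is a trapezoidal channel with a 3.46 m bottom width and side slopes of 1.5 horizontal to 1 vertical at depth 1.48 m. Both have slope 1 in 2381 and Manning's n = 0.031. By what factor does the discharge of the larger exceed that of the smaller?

2.82

Channel A: With bottom width b = 4.4 m and side slope z = 3: A = (b + zy)y = (4.4 + 3×1.97)×1.97 = 20.31 m²; P = b + 2y√(1+z²) = 4.4 + 2×1.97×3.162 = 16.86 m. Hydraulic radius R = A/P = 20.31/16.86 = 1.205 m. Q_A = (1/0.031)·20.31·1.205^(2/3)·√0.00042 = 15.2 m³/s.
Channel B: With bottom width b = 3.46 m and side slope z = 1.5: A = (b + zy)y = (3.46 + 1.5×1.48)×1.48 = 8.406 m²; P = b + 2y√(1+z²) = 3.46 + 2×1.48×1.803 = 8.796 m. Hydraulic radius R = A/P = 8.406/8.796 = 0.9557 m. Q_B = (1/0.031)·8.406·0.9557^(2/3)·√0.00042 = 5.392 m³/s.
The larger discharge is 15.2 m³/s and the smaller is 5.392 m³/s; the ratio is 2.82.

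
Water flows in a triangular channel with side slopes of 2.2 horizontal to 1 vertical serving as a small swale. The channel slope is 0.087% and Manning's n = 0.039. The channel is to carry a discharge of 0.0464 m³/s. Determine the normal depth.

y_n = 0.318 m

Manning's equation rearranged: A R^(2/3) = nQ / (1·√S) = 0.039 × 0.0464 / (√0.00087) = 0.06135.
Try y = 0.394 m: A R^(2/3) = 0.1086 — too large.
Try y = 0.275 m: A R^(2/3) = 0.04163 — too small.
Try y = 0.318 m: A R^(2/3) = 0.06133 — matches.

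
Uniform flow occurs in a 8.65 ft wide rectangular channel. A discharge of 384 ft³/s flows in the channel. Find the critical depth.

y_c = 3.94 ft

For a rectangular channel, critical depth y_c = (q²/g)^(1/3) where q = Q/b = 384/8.65 = 44.39 ft²/s.
So y_c = (44.39²/32.2)^(1/3) = 3.94 ft.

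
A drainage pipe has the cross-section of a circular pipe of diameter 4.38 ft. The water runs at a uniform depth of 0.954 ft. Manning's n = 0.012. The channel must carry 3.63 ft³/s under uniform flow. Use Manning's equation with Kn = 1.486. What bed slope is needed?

For a circular section of diameter D = 4.38 ft at depth y = 0.954 ft, the central angle is θ = 2 arccos(1 − 2y/D) = 1.942 rad. Then A = (D²/8)(θ − sin θ) = 2.423 ft² and P = Dθ/2 = 4.253 ft.
Hydraulic radius R = A/P = 2.423/4.253 = 0.5697 ft.
From Manning's equation, S = [nQ / (1.486 A R^(2/3))]² = [0.012 × 3.63 / (1.486 × 2.423 × 0.5697^(2/3))]² = 0.00031.

S = 0.00031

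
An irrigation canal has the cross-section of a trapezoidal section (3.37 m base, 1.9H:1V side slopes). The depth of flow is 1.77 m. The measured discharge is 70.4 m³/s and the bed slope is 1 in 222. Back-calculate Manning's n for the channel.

With bottom width b = 3.37 m and side slope z = 1.9: A = (b + zy)y = (3.37 + 1.9×1.77)×1.77 = 11.92 m²; P = b + 2y√(1+z²) = 3.37 + 2×1.77×2.147 = 10.97 m.
Hydraulic radius R = A/P = 11.92/10.97 = 1.086 m.
Rearranging Manning's equation: n = (1/Q) A R^(2/3) S^(1/2) = (1/70.4) × 11.92 × 1.086^(2/3) × √0.004505 = 0.012.

n = 0.012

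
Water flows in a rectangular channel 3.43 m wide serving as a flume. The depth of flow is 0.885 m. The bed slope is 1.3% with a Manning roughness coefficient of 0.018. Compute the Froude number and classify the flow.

supercritical

Flow area A = b·y = 3.43 × 0.885 = 3.036 m². Wetted perimeter P = b + 2y = 3.43 + 2×0.885 = 5.2 m.
Hydraulic radius R = A/P = 3.036/5.2 = 0.5838 m.
V = (1/n) R^(2/3) √S = (1/0.018) × 0.5838^(2/3) × √0.013 = 4.424 m/s. Hydraulic depth D_h = A/T = 3.036/3.43 = 0.885 m.
Froude number Fr = V/√(g·D_h) = 4.424/√(9.81×0.885) = 1.5, which is greater than 1, so the flow is supercritical.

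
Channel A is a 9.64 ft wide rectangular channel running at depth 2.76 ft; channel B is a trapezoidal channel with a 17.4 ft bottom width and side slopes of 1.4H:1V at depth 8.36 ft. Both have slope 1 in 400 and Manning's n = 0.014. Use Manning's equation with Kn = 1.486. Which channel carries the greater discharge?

channel B

Channel A: Flow area A = b·y = 9.64 × 2.76 = 26.61 ft². Wetted perimeter P = b + 2y = 9.64 + 2×2.76 = 15.16 ft. Hydraulic radius R = A/P = 26.61/15.16 = 1.755 ft. Q_A = (1.486/0.014)·26.61·1.755^(2/3)·√0.0025 = 205.4 ft³/s.
Channel B: With bottom width b = 17.4 ft and side slope z = 1.4: A = (b + zy)y = (17.4 + 1.4×8.36)×8.36 = 243.3 ft²; P = b + 2y√(1+z²) = 17.4 + 2×8.36×1.72 = 46.17 ft. Hydraulic radius R = A/P = 243.3/46.17 = 5.27 ft. Q_B = (1.486/0.014)·243.3·5.27^(2/3)·√0.0025 = 3911 ft³/s.
Q_A = 205.4 ft³/s vs Q_B = 3911 ft³/s, so channel B carries more.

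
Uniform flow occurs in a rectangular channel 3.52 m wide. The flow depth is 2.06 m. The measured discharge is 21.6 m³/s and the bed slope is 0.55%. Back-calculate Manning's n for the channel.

n = 0.024

Flow area A = b·y = 3.52 × 2.06 = 7.251 m². Wetted perimeter P = b + 2y = 3.52 + 2×2.06 = 7.64 m.
Hydraulic radius R = A/P = 7.251/7.64 = 0.9491 m.
Rearranging Manning's equation: n = (1/Q) A R^(2/3) S^(1/2) = (1/21.6) × 7.251 × 0.9491^(2/3) × √0.0055 = 0.024.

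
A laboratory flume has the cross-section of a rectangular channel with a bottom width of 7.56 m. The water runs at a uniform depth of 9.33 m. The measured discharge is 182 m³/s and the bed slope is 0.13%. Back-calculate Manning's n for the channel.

Flow area A = b·y = 7.56 × 9.33 = 70.53 m². Wetted perimeter P = b + 2y = 7.56 + 2×9.33 = 26.22 m.
Hydraulic radius R = A/P = 70.53/26.22 = 2.69 m.
Rearranging Manning's equation: n = (1/Q) A R^(2/3) S^(1/2) = (1/182) × 70.53 × 2.69^(2/3) × √0.0013 = 0.027.

n = 0.027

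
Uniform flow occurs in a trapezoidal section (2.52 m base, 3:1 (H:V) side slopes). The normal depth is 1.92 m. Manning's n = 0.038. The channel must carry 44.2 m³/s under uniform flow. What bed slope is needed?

With bottom width b = 2.52 m and side slope z = 3: A = (b + zy)y = (2.52 + 3×1.92)×1.92 = 15.9 m²; P = b + 2y√(1+z²) = 2.52 + 2×1.92×3.162 = 14.66 m.
Hydraulic radius R = A/P = 15.9/14.66 = 1.084 m.
From Manning's equation, S = [nQ / (1 A R^(2/3))]² = [0.038 × 44.2 / (1 × 15.9 × 1.084^(2/3))]² = 0.01.

S = 0.01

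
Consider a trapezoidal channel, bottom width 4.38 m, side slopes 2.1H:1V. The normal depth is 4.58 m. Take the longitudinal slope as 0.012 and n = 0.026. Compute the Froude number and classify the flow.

supercritical

With bottom width b = 4.38 m and side slope z = 2.1: A = (b + zy)y = (4.38 + 2.1×4.58)×4.58 = 64.11 m²; P = b + 2y√(1+z²) = 4.38 + 2×4.58×2.326 = 25.69 m.
Hydraulic radius R = A/P = 64.11/25.69 = 2.496 m.
V = (1/n) R^(2/3) √S = (1/0.026) × 2.496^(2/3) × √0.012 = 7.753 m/s. Hydraulic depth D_h = A/T = 64.11/23.62 = 2.715 m.
Froude number Fr = V/√(g·D_h) = 7.753/√(9.81×2.715) = 1.5, which is greater than 1, so the flow is supercritical.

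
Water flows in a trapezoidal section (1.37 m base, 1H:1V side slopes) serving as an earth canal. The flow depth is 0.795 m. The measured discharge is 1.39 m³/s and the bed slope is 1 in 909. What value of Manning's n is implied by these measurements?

n = 0.025

With bottom width b = 1.37 m and side slope z = 1: A = (b + zy)y = (1.37 + 1×0.795)×0.795 = 1.721 m²; P = b + 2y√(1+z²) = 1.37 + 2×0.795×1.414 = 3.619 m.
Hydraulic radius R = A/P = 1.721/3.619 = 0.4756 m.
Rearranging Manning's equation: n = (1/Q) A R^(2/3) S^(1/2) = (1/1.39) × 1.721 × 0.4756^(2/3) × √0.0011 = 0.025.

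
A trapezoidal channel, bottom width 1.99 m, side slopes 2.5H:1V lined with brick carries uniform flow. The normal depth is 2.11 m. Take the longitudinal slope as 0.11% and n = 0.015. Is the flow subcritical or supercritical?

subcritical

With bottom width b = 1.99 m and side slope z = 2.5: A = (b + zy)y = (1.99 + 2.5×2.11)×2.11 = 15.33 m²; P = b + 2y√(1+z²) = 1.99 + 2×2.11×2.693 = 13.35 m.
Hydraulic radius R = A/P = 15.33/13.35 = 1.148 m.
V = (1/n) R^(2/3) √S = (1/0.015) × 1.148^(2/3) × √0.0011 = 2.424 m/s. Hydraulic depth D_h = A/T = 15.33/12.54 = 1.222 m.
Froude number Fr = V/√(g·D_h) = 2.424/√(9.81×1.222) = 0.7, which is less than 1, so the flow is subcritical.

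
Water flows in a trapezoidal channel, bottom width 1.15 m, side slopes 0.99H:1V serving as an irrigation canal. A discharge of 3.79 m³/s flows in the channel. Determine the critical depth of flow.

y_c = 0.814 m

At critical depth, Q² T / (g A³) = 1, i.e. A³/T = Q²/g = 3.79²/9.81 = 1.464.
At y = 0.655 m: A³/T = 0.668 — low.
At y = 0.814 m: A³/T = 1.461 — close enough.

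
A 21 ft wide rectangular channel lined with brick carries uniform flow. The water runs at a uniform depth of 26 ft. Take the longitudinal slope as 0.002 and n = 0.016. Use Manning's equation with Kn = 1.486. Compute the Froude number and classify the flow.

subcritical

Flow area A = b·y = 21 × 26 = 546 ft². Wetted perimeter P = b + 2y = 21 + 2×26 = 73 ft.
Hydraulic radius R = A/P = 546/73 = 7.479 ft.
V = (1.486/n) R^(2/3) √S = (1.486/0.016) × 7.479^(2/3) × √0.002 = 15.89 ft/s. Hydraulic depth D_h = A/T = 546/21 = 26 ft.
Froude number Fr = V/√(g·D_h) = 15.89/√(32.2×26) = 0.549, which is less than 1, so the flow is subcritical.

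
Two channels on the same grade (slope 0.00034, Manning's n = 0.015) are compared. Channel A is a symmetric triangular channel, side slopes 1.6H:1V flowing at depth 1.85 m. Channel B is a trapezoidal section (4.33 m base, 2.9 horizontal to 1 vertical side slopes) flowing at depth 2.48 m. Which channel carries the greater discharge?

Channel A: For a triangular section with side slope z = 1.6: A = zy² = 1.6×1.85² = 5.476 m²; P = 2y√(1+z²) = 2×1.85×1.887 = 6.981 m. Hydraulic radius R = A/P = 5.476/6.981 = 0.7844 m. Q_A = (1/0.015)·5.476·0.7844^(2/3)·√0.00034 = 5.725 m³/s.
Channel B: With bottom width b = 4.33 m and side slope z = 2.9: A = (b + zy)y = (4.33 + 2.9×2.48)×2.48 = 28.57 m²; P = b + 2y√(1+z²) = 4.33 + 2×2.48×3.068 = 19.55 m. Hydraulic radius R = A/P = 28.57/19.55 = 1.462 m. Q_B = (1/0.015)·28.57·1.462^(2/3)·√0.00034 = 45.25 m³/s.
Q_A = 5.725 m³/s vs Q_B = 45.25 m³/s, so channel B carries more.

channel B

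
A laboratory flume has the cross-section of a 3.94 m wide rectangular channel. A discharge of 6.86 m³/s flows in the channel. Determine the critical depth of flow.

y_c = 0.676 m

For a rectangular channel, critical depth y_c = (q²/g)^(1/3) where q = Q/b = 6.86/3.94 = 1.741 m²/s.
So y_c = (1.741²/9.81)^(1/3) = 0.676 m.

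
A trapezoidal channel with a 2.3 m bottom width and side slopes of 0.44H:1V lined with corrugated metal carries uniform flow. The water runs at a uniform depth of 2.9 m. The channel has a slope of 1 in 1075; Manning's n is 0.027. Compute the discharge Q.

Q = 13.2 m³/s

With bottom width b = 2.3 m and side slope z = 0.44: A = (b + zy)y = (2.3 + 0.44×2.9)×2.9 = 10.37 m²; P = b + 2y√(1+z²) = 2.3 + 2×2.9×1.093 = 8.637 m.
Hydraulic radius R = A/P = 10.37/8.637 = 1.201 m.
Manning's equation: Q = (1/n) A R^(2/3) S^(1/2) = (1/0.027) × 10.37 × 1.201^(2/3) × 0.0009302^(1/2) = 13.2 m³/s.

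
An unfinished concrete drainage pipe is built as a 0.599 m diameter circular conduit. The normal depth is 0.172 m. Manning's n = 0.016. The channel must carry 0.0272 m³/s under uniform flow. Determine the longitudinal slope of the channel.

S = 0.000927

For a circular section of diameter D = 0.599 m at depth y = 0.172 m, the central angle is θ = 2 arccos(1 − 2y/D) = 2.262 rad. Then A = (D²/8)(θ − sin θ) = 0.0669 m² and P = Dθ/2 = 0.6775 m.
Hydraulic radius R = A/P = 0.0669/0.6775 = 0.09875 m.
From Manning's equation, S = [nQ / (1 A R^(2/3))]² = [0.016 × 0.0272 / (1 × 0.0669 × 0.09875^(2/3))]² = 0.000927.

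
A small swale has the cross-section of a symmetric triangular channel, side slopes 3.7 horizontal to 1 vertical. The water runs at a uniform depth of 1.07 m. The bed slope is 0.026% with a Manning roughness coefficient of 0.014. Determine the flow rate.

For a triangular section with side slope z = 3.7: A = zy² = 3.7×1.07² = 4.236 m²; P = 2y√(1+z²) = 2×1.07×3.833 = 8.202 m.
Hydraulic radius R = A/P = 4.236/8.202 = 0.5165 m.
Manning's equation: Q = (1/n) A R^(2/3) S^(1/2) = (1/0.014) × 4.236 × 0.5165^(2/3) × 0.00026^(1/2) = 3.14 m³/s.

Q = 3.14 m³/s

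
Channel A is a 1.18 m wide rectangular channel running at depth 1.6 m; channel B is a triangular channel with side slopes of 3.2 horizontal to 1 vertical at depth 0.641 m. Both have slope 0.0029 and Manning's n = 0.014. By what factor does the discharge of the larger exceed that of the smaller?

Channel A: Flow area A = b·y = 1.18 × 1.6 = 1.888 m². Wetted perimeter P = b + 2y = 1.18 + 2×1.6 = 4.38 m. Hydraulic radius R = A/P = 1.888/4.38 = 0.4311 m. Q_A = (1/0.014)·1.888·0.4311^(2/3)·√0.0029 = 4.144 m³/s.
Channel B: For a triangular section with side slope z = 3.2: A = zy² = 3.2×0.641² = 1.315 m²; P = 2y√(1+z²) = 2×0.641×3.353 = 4.298 m. Hydraulic radius R = A/P = 1.315/4.298 = 0.3059 m. Q_B = (1/0.014)·1.315·0.3059^(2/3)·√0.0029 = 2.296 m³/s.
The larger discharge is 4.144 m³/s and the smaller is 2.296 m³/s; the ratio is 1.8.

1.8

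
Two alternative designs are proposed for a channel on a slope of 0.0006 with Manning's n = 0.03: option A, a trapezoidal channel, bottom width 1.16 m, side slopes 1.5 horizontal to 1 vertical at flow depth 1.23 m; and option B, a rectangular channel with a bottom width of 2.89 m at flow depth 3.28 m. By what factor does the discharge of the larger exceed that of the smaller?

3.39

Channel A: With bottom width b = 1.16 m and side slope z = 1.5: A = (b + zy)y = (1.16 + 1.5×1.23)×1.23 = 3.696 m²; P = b + 2y√(1+z²) = 1.16 + 2×1.23×1.803 = 5.595 m. Hydraulic radius R = A/P = 3.696/5.595 = 0.6606 m. Q_A = (1/0.03)·3.696·0.6606^(2/3)·√0.0006 = 2.289 m³/s.
Channel B: Flow area A = b·y = 2.89 × 3.28 = 9.479 m². Wetted perimeter P = b + 2y = 2.89 + 2×3.28 = 9.45 m. Hydraulic radius R = A/P = 9.479/9.45 = 1.003 m. Q_B = (1/0.03)·9.479·1.003^(2/3)·√0.0006 = 7.756 m³/s.
The larger discharge is 7.756 m³/s and the smaller is 2.289 m³/s; the ratio is 3.39.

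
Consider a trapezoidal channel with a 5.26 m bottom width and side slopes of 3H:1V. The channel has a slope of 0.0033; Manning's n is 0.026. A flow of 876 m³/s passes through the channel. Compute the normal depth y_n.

Manning's equation rearranged: A R^(2/3) = nQ / (1·√S) = 0.026 × 876 / (√0.0033) = 396.5.
Try y = 8.14 m: A R^(2/3) = 634.7 — over.
Try y = 6.7 m: A R^(2/3) = 396.7 — matches.

y_n = 6.7 m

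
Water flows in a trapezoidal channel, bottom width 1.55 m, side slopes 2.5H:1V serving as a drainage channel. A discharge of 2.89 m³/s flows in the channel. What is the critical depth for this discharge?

At critical depth, Q² T / (g A³) = 1, i.e. A³/T = Q²/g = 2.89²/9.81 = 0.8514.
Trying y = 0.594 m: A³/T = 1.296 — too large.
Trying y = 0.393 m: A³/T = 0.2805 — too small.
Trying y = 0.532 m: A³/T = 0.8543 — close enough.

y_c = 0.532 m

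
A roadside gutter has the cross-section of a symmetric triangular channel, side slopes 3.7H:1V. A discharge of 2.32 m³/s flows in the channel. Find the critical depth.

y_c = 0.604 m

At critical depth, Q² T / (g A³) = 1, i.e. A³/T = Q²/g = 2.32²/9.81 = 0.5487.
Try y = 0.46 m: A³/T = 0.141 — low.
Try y = 0.604 m: A³/T = 0.5502 — ≈ 0.5487.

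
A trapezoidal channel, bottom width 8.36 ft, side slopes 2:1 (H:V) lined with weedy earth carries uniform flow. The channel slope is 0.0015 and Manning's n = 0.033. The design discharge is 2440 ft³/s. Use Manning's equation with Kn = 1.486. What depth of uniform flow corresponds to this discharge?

Manning's equation rearranged: A R^(2/3) = nQ / (1.486·√S) = 0.033 × 2440 / (1.486 × √0.0015) = 1399.
Trying y = 8.9 ft: A R^(2/3) = 665.6 — short.
Trying y = 15.4 ft: A R^(2/3) = 2374 — over.
Trying y = 12.3 ft: A R^(2/3) = 1397 — close enough.

y_n = 12.3 ft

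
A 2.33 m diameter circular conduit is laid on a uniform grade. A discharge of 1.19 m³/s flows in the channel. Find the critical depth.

At critical depth, Q² T / (g A³) = 1, i.e. A³/T = Q²/g = 1.19²/9.81 = 0.1444.
Try y = 0.58 m: A³/T = 0.2823 — too large.
Try y = 0.384 m: A³/T = 0.05615 — too small.
Try y = 0.488 m: A³/T = 0.1438 — close enough.

y_c = 0.488 m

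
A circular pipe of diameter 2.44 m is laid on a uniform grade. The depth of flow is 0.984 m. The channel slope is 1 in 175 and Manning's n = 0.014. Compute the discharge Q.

For a circular section of diameter D = 2.44 m at depth y = 0.984 m, the central angle is θ = 2 arccos(1 − 2y/D) = 2.752 rad. Then A = (D²/8)(θ − sin θ) = 1.766 m² and P = Dθ/2 = 3.358 m.
Hydraulic radius R = A/P = 1.766/3.358 = 0.5259 m.
Manning's equation: Q = (1/n) A R^(2/3) S^(1/2) = (1/0.014) × 1.766 × 0.5259^(2/3) × 0.005714^(1/2) = 6.21 m³/s.

Q = 6.21 m³/s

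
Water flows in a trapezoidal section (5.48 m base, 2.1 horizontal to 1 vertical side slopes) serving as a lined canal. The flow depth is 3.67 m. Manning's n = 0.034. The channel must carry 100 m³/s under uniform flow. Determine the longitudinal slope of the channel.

With bottom width b = 5.48 m and side slope z = 2.1: A = (b + zy)y = (5.48 + 2.1×3.67)×3.67 = 48.4 m²; P = b + 2y√(1+z²) = 5.48 + 2×3.67×2.326 = 22.55 m.
Hydraulic radius R = A/P = 48.4/22.55 = 2.146 m.
From Manning's equation, S = [nQ / (1 A R^(2/3))]² = [0.034 × 100 / (1 × 48.4 × 2.146^(2/3))]² = 0.00178.

S = 0.00178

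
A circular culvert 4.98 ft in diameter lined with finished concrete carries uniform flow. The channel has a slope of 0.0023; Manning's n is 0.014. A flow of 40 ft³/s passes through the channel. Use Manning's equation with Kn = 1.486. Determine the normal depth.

y_n = 2.03 ft

Manning's equation rearranged: A R^(2/3) = nQ / (1.486·√S) = 0.014 × 40 / (1.486 × √0.0023) = 7.858.
At y = 2.52 ft: A R^(2/3) = 11.5 — too large.
At y = 2.03 ft: A R^(2/3) = 7.863 — matches.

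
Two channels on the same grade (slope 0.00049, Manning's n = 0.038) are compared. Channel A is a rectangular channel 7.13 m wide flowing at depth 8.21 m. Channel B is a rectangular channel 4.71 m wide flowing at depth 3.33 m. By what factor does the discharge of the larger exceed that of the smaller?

5.53

Channel A: Flow area A = b·y = 7.13 × 8.21 = 58.54 m². Wetted perimeter P = b + 2y = 7.13 + 2×8.21 = 23.55 m. Hydraulic radius R = A/P = 58.54/23.55 = 2.486 m. Q_A = (1/0.038)·58.54·2.486^(2/3)·√0.00049 = 62.57 m³/s.
Channel B: Flow area A = b·y = 4.71 × 3.33 = 15.68 m². Wetted perimeter P = b + 2y = 4.71 + 2×3.33 = 11.37 m. Hydraulic radius R = A/P = 15.68/11.37 = 1.379 m. Q_B = (1/0.038)·15.68·1.379^(2/3)·√0.00049 = 11.32 m³/s.
The larger discharge is 62.57 m³/s and the smaller is 11.32 m³/s; the ratio is 5.53.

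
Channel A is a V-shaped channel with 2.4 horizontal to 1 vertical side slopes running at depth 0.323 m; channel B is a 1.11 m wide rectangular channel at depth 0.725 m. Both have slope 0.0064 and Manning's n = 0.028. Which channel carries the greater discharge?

Channel A: For a triangular section with side slope z = 2.4: A = zy² = 2.4×0.323² = 0.2504 m²; P = 2y√(1+z²) = 2×0.323×2.6 = 1.68 m. Hydraulic radius R = A/P = 0.2504/1.68 = 0.1491 m. Q_A = (1/0.028)·0.2504·0.1491^(2/3)·√0.0064 = 0.2011 m³/s.
Channel B: Flow area A = b·y = 1.11 × 0.725 = 0.8048 m². Wetted perimeter P = b + 2y = 1.11 + 2×0.725 = 2.56 m. Hydraulic radius R = A/P = 0.8048/2.56 = 0.3144 m. Q_B = (1/0.028)·0.8048·0.3144^(2/3)·√0.0064 = 1.063 m³/s.
Q_A = 0.2011 m³/s vs Q_B = 1.063 m³/s, so channel B carries more.

channel B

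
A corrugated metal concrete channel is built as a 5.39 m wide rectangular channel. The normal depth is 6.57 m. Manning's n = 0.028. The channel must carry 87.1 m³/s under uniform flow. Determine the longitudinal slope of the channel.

Flow area A = b·y = 5.39 × 6.57 = 35.41 m². Wetted perimeter P = b + 2y = 5.39 + 2×6.57 = 18.53 m.
Hydraulic radius R = A/P = 35.41/18.53 = 1.911 m.
From Manning's equation, S = [nQ / (1 A R^(2/3))]² = [0.028 × 87.1 / (1 × 35.41 × 1.911^(2/3))]² = 0.002.

S = 0.002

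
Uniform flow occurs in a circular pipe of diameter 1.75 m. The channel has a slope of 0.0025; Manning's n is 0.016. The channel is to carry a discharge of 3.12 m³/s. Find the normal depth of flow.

y_n = 1.1 m

Manning's equation rearranged: A R^(2/3) = nQ / (1·√S) = 0.016 × 3.12 / (√0.0025) = 0.9984.
Trying y = 1.33 m: A R^(2/3) = 1.283 — high.
Trying y = 1.1 m: A R^(2/3) = 0.9987 — close enough.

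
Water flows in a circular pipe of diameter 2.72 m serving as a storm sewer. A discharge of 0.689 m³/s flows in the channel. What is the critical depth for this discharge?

At critical depth, Q² T / (g A³) = 1, i.e. A³/T = Q²/g = 0.689²/9.81 = 0.04839.
At y = 0.417 m: A³/T = 0.09159 — over.
At y = 0.289 m: A³/T = 0.02154 — short.
At y = 0.355 m: A³/T = 0.04856 — matches.

y_c = 0.355 m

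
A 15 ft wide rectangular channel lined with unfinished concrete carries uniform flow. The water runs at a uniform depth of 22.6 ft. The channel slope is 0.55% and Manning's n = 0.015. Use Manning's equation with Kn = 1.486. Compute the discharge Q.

Q = 7880 ft³/s

Flow area A = b·y = 15 × 22.6 = 339 ft². Wetted perimeter P = b + 2y = 15 + 2×22.6 = 60.2 ft.
Hydraulic radius R = A/P = 339/60.2 = 5.631 ft.
Manning's equation: Q = (1.486/n) A R^(2/3) S^(1/2) = (1.486/0.015) × 339 × 5.631^(2/3) × 0.0055^(1/2) = 7880 ft³/s.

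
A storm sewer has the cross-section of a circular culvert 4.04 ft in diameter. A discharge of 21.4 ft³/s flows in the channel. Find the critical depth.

At critical depth, Q² T / (g A³) = 1, i.e. A³/T = Q²/g = 21.4²/32.2 = 14.22.
Trying y = 1.17 ft: A³/T = 7.97 — low.
Trying y = 1.52 ft: A³/T = 21.92 — high.
Trying y = 1.36 ft: A³/T = 14.27 — close enough.

y_c = 1.36 ft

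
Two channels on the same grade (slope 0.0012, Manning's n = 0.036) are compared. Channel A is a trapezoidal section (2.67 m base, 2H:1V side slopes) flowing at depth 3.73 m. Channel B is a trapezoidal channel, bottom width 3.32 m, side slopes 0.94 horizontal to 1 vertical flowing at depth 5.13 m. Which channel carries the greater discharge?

channel B

Channel A: With bottom width b = 2.67 m and side slope z = 2: A = (b + zy)y = (2.67 + 2×3.73)×3.73 = 37.78 m²; P = b + 2y√(1+z²) = 2.67 + 2×3.73×2.236 = 19.35 m. Hydraulic radius R = A/P = 37.78/19.35 = 1.953 m. Q_A = (1/0.036)·37.78·1.953^(2/3)·√0.0012 = 56.8 m³/s.
Channel B: With bottom width b = 3.32 m and side slope z = 0.94: A = (b + zy)y = (3.32 + 0.94×5.13)×5.13 = 41.77 m²; P = b + 2y√(1+z²) = 3.32 + 2×5.13×1.372 = 17.4 m. Hydraulic radius R = A/P = 41.77/17.4 = 2.4 m. Q_B = (1/0.036)·41.77·2.4^(2/3)·√0.0012 = 72.06 m³/s.
Q_A = 56.8 m³/s vs Q_B = 72.06 m³/s, so channel B carries more.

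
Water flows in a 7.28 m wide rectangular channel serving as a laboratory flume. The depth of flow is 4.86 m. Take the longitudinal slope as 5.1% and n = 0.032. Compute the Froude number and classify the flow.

Flow area A = b·y = 7.28 × 4.86 = 35.38 m². Wetted perimeter P = b + 2y = 7.28 + 2×4.86 = 17 m.
Hydraulic radius R = A/P = 35.38/17 = 2.081 m.
V = (1/n) R^(2/3) √S = (1/0.032) × 2.081^(2/3) × √0.051 = 11.5 m/s. Hydraulic depth D_h = A/T = 35.38/7.28 = 4.86 m.
Froude number Fr = V/√(g·D_h) = 11.5/√(9.81×4.86) = 1.67, which is greater than 1, so the flow is supercritical.

supercritical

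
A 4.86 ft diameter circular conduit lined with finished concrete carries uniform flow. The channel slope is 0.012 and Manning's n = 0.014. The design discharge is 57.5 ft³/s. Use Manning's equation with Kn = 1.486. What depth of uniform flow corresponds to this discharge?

y_n = 1.6 ft

Manning's equation rearranged: A R^(2/3) = nQ / (1.486·√S) = 0.014 × 57.5 / (1.486 × √0.012) = 4.945.
Try y = 1.92 ft: A R^(2/3) = 6.958 — high.
Try y = 1.6 ft: A R^(2/3) = 4.945 — ≈ 4.945.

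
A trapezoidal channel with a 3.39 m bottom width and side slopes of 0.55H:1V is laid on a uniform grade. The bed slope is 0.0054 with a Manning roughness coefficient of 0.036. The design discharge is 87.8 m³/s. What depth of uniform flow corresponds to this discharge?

y_n = 4.62 m

Manning's equation rearranged: A R^(2/3) = nQ / (1·√S) = 0.036 × 87.8 / (√0.0054) = 43.01.
At y = 5.75 m: A R^(2/3) = 65.29 — high.
At y = 4 m: A R^(2/3) = 32.91 — low.
At y = 4.62 m: A R^(2/3) = 43.01 — close enough.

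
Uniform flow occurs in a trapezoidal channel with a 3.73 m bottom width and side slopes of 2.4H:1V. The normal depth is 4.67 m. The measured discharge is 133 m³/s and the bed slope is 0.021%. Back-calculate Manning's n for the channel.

n = 0.014

With bottom width b = 3.73 m and side slope z = 2.4: A = (b + zy)y = (3.73 + 2.4×4.67)×4.67 = 69.76 m²; P = b + 2y√(1+z²) = 3.73 + 2×4.67×2.6 = 28.01 m.
Hydraulic radius R = A/P = 69.76/28.01 = 2.49 m.
Rearranging Manning's equation: n = (1/Q) A R^(2/3) S^(1/2) = (1/133) × 69.76 × 2.49^(2/3) × √0.00021 = 0.014.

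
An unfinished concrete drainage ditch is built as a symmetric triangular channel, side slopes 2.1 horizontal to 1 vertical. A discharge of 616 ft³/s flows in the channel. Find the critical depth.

At critical depth, Q² T / (g A³) = 1, i.e. A³/T = Q²/g = 616²/32.2 = 11780.
At y = 6.12 ft: A³/T = 18930 — high.
At y = 5.57 ft: A³/T = 11820 — matches.

y_c = 5.57 ft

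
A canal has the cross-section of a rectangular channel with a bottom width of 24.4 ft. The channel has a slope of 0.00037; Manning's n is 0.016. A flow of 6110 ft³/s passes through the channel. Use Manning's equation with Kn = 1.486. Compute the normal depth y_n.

y_n = 32.7 ft

Manning's equation rearranged: A R^(2/3) = nQ / (1.486·√S) = 0.016 × 6110 / (1.486 × √0.00037) = 3420.
At y = 24.1 ft: A R^(2/3) = 2372 — short.
At y = 32.7 ft: A R^(2/3) = 3423 — matches.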